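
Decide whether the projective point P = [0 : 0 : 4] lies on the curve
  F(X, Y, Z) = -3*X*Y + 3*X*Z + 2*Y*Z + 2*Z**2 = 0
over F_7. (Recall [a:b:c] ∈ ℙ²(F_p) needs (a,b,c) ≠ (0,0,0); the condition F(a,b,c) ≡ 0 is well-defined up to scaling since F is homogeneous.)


F(0,0,4) ≡ 4 (mod 7); P is NOT on the curve.

Evaluate F(0, 0, 4) term-by-term (mod 7).
  -3*X*Y ↦ -3·0·0·1 = 0
  3*X*Z ↦ 3·0·1·4 = 0
  2*Y*Z ↦ 2·1·0·4 = 0
  2*Z**2 ↦ 2·1·1·16 = 32
Sum: F(0, 0, 4) = (0) + (0) + (0) + (32) = 32.
Reducing mod 7: 32 ≡ 4 (mod 7).
Since F(a, b, c) ≡ 4 ≠ 0 (mod 7), P does NOT lie on the curve.


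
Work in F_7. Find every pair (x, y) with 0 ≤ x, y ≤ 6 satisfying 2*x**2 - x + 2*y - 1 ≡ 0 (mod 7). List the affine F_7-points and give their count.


Affine F_7-points: {(0, 4), (1, 0), (2, 1), (3, 0), (4, 4), (5, 6), (6, 6)}; count = 7.

For each of the 49 pairs (x, y) ∈ F_7², evaluate f(x, y) mod 7. Record the zeros.
  x = 0: [0↦6, 1↦1, 2↦3, 3↦5, 4↦0, 5↦2, 6↦4]  zeros at y ∈ {4}
  x = 1: [0↦0, 1↦2, 2↦4, 3↦6, 4↦1, 5↦3, 6↦5]  zeros at y ∈ {0}
  x = 2: [0↦5, 1↦0, 2↦2, 3↦4, 4↦6, 5↦1, 6↦3]  zeros at y ∈ {1}
  x = 3: [0↦0, 1↦2, 2↦4, 3↦6, 4↦1, 5↦3, 6↦5]  zeros at y ∈ {0}
  x = 4: [0↦6, 1↦1, 2↦3, 3↦5, 4↦0, 5↦2, 6↦4]  zeros at y ∈ {4}
  x = 5: [0↦2, 1↦4, 2↦6, 3↦1, 4↦3, 5↦5, 6↦0]  zeros at y ∈ {6}
  x = 6: [0↦2, 1↦4, 2↦6, 3↦1, 4↦3, 5↦5, 6↦0]  zeros at y ∈ {6}
Collecting zeros: affine points = {(0, 4), (1, 0), (2, 1), (3, 0), (4, 4), (5, 6), (6, 6)}.
Total count |C(F_7)_aff| = 7.


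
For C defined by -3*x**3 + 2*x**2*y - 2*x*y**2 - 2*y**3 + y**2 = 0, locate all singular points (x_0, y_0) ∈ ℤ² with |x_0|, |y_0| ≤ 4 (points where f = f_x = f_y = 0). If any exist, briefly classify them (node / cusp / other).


Singular points: {(0, 0)}; classification: cusp.

Compute partial derivatives:
  f_x = -9*x**2 + 4*x*y - 2*y**2.
  f_y = 2*x**2 - 4*x*y - 6*y**2 + 2*y.
Scan x_0 ∈ {−4, ..., 4}. For each x_0, f_y(x_0, y) is a polynomial in y; find its integer roots y ∈ {−4, ..., 4}, then test f_x and f at those candidates.
  x = -4: f_y(-4, y) = -6*y**2 + 18*y + 32; no integer root y with |y| ≤ 4.
  x = -3: f_y(-3, y) = -6*y**2 + 14*y + 18; no integer root y with |y| ≤ 4.
  x = -2: f_y(-2, y) = -6*y**2 + 10*y + 8; no integer root y with |y| ≤ 4.
  x = -1: f_y(-1, y) = -6*y**2 + 6*y + 2; no integer root y with |y| ≤ 4.
  x = 0: f_y(0, y) = -6*y**2 + 2*y; vanishes at y ∈ {0}. (0, 0): f_x = 0, f = 0 — SINGULAR.
  x = 1: f_y(1, y) = -6*y**2 - 2*y + 2; no integer root y with |y| ≤ 4.
  x = 2: f_y(2, y) = -6*y**2 - 6*y + 8; no integer root y with |y| ≤ 4.
  x = 3: f_y(3, y) = -6*y**2 - 10*y + 18; no integer root y with |y| ≤ 4.
  x = 4: f_y(4, y) = -6*y**2 - 14*y + 32; no integer root y with |y| ≤ 4.
Only singular point on the grid: (0, 0).
Classify: substitute x = 0 + u, y = 0 + v and expand: f = -3*u**3 + 2*u**2*v - 2*u*v**2 - 2*v**3 + v**2.
No constant or linear terms (consistent with a singular point). Quadratic part: v**2. Cubic part: -3*u**3 + 2*u**2*v - 2*u*v**2 - 2*v**3.
The quadratic part v**2 is a perfect square, so there is a single (double) tangent line v = 0, i.e. y = 0. Restricting the cubic part to that line (v = 0) leaves -3*u**3 ≠ 0, so f is not divisible by v and the branch is v² ≈ 3*u**3 to lowest order — this is a cusp.
Classification: cusp.


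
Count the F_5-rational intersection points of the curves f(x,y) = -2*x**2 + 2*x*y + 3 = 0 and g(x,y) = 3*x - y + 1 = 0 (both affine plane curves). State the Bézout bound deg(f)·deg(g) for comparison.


Common zeros: {(3, 0), (4, 3)}; count = 2; Bézout bound = 2.

deg(f) = 2, deg(g) = 1, so Bézout bound = 2.
Scan x ∈ F_5. For each x, list the y ∈ F_5 with f(x, y) ≡ 0 and those with g(x, y) ≡ 0 (mod 5); the common zeros in that column are the intersection.
  x = 0: f ≡ 0 at y ∈ ∅; g ≡ 0 at y ∈ {1}; common: ∅.
  x = 1: f ≡ 0 at y ∈ {2}; g ≡ 0 at y ∈ {4}; common: ∅.
  x = 2: f ≡ 0 at y ∈ {0}; g ≡ 0 at y ∈ {2}; common: ∅.
  x = 3: f ≡ 0 at y ∈ {0}; g ≡ 0 at y ∈ {0}; common: {0}.
  x = 4: f ≡ 0 at y ∈ {3}; g ≡ 0 at y ∈ {3}; common: {3}.
Collecting: common zeros = {(3, 0), (4, 3)}, so the count is 2.
Comparison with the Bézout bound: 2 ≤ 2 = deg(f)·deg(g), as expected for curves with no common component (the bound is attained).


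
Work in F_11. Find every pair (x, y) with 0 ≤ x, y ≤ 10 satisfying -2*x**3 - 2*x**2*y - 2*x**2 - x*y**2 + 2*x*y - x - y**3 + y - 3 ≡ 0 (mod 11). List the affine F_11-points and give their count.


Affine F_11-points: {(2, 8), (3, 3), (5, 0), (5, 8), (5, 9), (6, 8), (7, 3), (7, 6), (8, 3)}; count = 9.

For each of the 121 pairs (x, y) ∈ F_11², evaluate f(x, y) mod 11. Record the zeros.
  x = 0: [0↦8, 1↦8, 2↦2, 3↦6, 4↦3, 5↦9, 6↦7, 7↦2, 8↦10, 9↦3, 10↦8]  zeros at y ∈ ∅
  x = 1: [0↦3, 1↦2, 2↦4, 3↦3, 4↦4, 5↦1, 6↦10, 7↦3, 8↦7, 9↦5, 10↦2]  zeros at y ∈ ∅
  x = 2: [0↦4, 1↦9, 2↦4, 3↦5, 4↦6, 5↦1, 6↦6, 7↦4, 8↦0, 9↦10, 10↦6]  zeros at y ∈ {8}
  x = 3: [0↦10, 1↦6, 2↦1, 3↦0, 4↦8, 5↦8, 6↦5, 7↦4, 8↦10, 9↦6, 10↦8]  zeros at y ∈ {3}
  x = 4: [0↦9, 1↦3, 2↦5, 3↦9, 4↦9, 5↦10, 6↦6, 7↦2, 8↦3, 9↦3, 10↦7]  zeros at y ∈ ∅
  x = 5: [0↦0, 1↦10, 2↦4, 3↦9, 4↦8, 5↦6, 6↦8, 7↦8, 8↦0, 9↦0, 10↦2]  zeros at y ∈ {0, 8, 9}
  x = 6: [0↦4, 1↦4, 2↦8, 3↦10, 4↦4, 5↦6, 6↦10, 7↦10, 8↦0, 9↦7, 10↦3]  zeros at y ∈ {8}
  x = 7: [0↦9, 1↦6, 2↦5, 3↦0, 4↦7, 5↦9, 6↦0, 7↦7, 8↦2, 9↦1, 10↦9]  zeros at y ∈ {3, 6}
  x = 8: [0↦3, 1↦4, 2↦5, 3↦0, 4↦5, 5↦3, 6↦10, 7↦9, 8↦5, 9↦3, 10↦8]  zeros at y ∈ {3}
  x = 9: [0↦7, 1↦8, 2↦7, 3↦9, 4↦8, 5↦9, 6↦6, 7↦4, 8↦8, 9↦1, 10↦10]  zeros at y ∈ ∅
  x = 10: [0↦9, 1↦6, 2↦10, 3↦4, 4↦4, 5↦4, 6↦9, 7↦2, 8↦10, 9↦5, 10↦3]  zeros at y ∈ ∅
Collecting zeros: affine points = {(2, 8), (3, 3), (5, 0), (5, 8), (5, 9), (6, 8), (7, 3), (7, 6), (8, 3)}.
Total count |C(F_11)_aff| = 9.


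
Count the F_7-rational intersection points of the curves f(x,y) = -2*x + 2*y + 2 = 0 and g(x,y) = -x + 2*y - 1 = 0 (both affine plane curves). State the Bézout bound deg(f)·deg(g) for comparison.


Common zeros: {(3, 2)}; count = 1; Bézout bound = 1.

deg(f) = 1, deg(g) = 1, so Bézout bound = 1.
Scan x ∈ F_7. For each x, list the y ∈ F_7 with f(x, y) ≡ 0 and those with g(x, y) ≡ 0 (mod 7); the common zeros in that column are the intersection.
  x = 0: f ≡ 0 at y ∈ {6}; g ≡ 0 at y ∈ {4}; common: ∅.
  x = 1: f ≡ 0 at y ∈ {0}; g ≡ 0 at y ∈ {1}; common: ∅.
  x = 2: f ≡ 0 at y ∈ {1}; g ≡ 0 at y ∈ {5}; common: ∅.
  x = 3: f ≡ 0 at y ∈ {2}; g ≡ 0 at y ∈ {2}; common: {2}.
  x = 4: f ≡ 0 at y ∈ {3}; g ≡ 0 at y ∈ {6}; common: ∅.
  x = 5: f ≡ 0 at y ∈ {4}; g ≡ 0 at y ∈ {3}; common: ∅.
  x = 6: f ≡ 0 at y ∈ {5}; g ≡ 0 at y ∈ {0}; common: ∅.
Collecting: common zeros = {(3, 2)}, so the count is 1.
Comparison with the Bézout bound: 1 ≤ 1 = deg(f)·deg(g), as expected for curves with no common component (the bound is attained).


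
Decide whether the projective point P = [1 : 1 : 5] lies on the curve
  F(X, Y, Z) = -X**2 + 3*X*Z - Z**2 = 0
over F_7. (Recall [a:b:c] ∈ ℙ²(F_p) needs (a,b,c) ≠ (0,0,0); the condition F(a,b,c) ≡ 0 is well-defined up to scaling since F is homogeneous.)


F(1,1,5) ≡ 3 (mod 7); P is NOT on the curve.

Evaluate F(1, 1, 5) term-by-term (mod 7).
  -X**2 ↦ -1·1·1·1 = -1
  3*X*Z ↦ 3·1·1·5 = 15
  -Z**2 ↦ -1·1·1·25 = -25
Sum: F(1, 1, 5) = (-1) + (15) + (-25) = -11.
Reducing mod 7: -11 ≡ 3 (mod 7).
Since F(a, b, c) ≡ 3 ≠ 0 (mod 7), P does NOT lie on the curve.


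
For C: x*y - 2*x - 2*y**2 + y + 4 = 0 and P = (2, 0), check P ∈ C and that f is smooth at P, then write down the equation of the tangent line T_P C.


Tangent line at P: -2*x + 3*y + 4 = 0.

Step 1: f(2, 0) = 0, so P lies on C.
Step 2: partial derivatives
  f_x(x, y) = y - 2, f_y(x, y) = x - 4*y + 1.
  f_x(P) = -2, f_y(P) = 3 (gradient nonzero, so P is smooth).
Step 3: tangent line at P: -2·(x − 2) + 3·(y − 0) = 0.
Expanding: -2*x + 3*y + 4 = 0.


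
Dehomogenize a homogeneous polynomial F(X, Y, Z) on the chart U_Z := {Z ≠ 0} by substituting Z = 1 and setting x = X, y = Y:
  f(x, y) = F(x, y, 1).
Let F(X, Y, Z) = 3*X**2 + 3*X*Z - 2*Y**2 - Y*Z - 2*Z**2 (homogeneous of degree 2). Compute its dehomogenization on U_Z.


f(x, y) = 3*x**2 + 3*x - 2*y**2 - y - 2

On U_Z we set Z = 1. Each monomial c·X^i·Y^j·Z^k in F becomes c·x^i·y^j·1^k = c·x^i·y^j.
Substituting Z = 1: F(X, Y, 1) = 3*x**2 + 3*x - 2*y**2 - y - 2.
Note: deg(f) ≤ deg(F) = 2; strict inequality happens when F is divisible by Z (lost terms).


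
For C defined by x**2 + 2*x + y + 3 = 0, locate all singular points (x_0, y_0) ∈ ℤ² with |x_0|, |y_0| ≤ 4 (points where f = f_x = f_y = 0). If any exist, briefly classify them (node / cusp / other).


No singular points in the scanned grid; C is smooth there.

Compute partial derivatives:
  f_x = 2*x + 2.
  f_y = 1.
f_y = 1 is a nonzero constant, so f_y never vanishes: no point (x, y) can satisfy f = f_x = f_y = 0. In particular no (x, y) ∈ {−4, ..., 4}² is singular; the curve is smooth.


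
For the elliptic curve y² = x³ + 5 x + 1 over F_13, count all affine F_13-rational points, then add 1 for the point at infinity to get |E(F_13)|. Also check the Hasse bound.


Affine points = {(0, 1), (0, 12), (3, 2), (3, 11), (6, 0), (11, 3), (11, 10)}; affine count = 7; |E(F_13)| = 8.

Discriminant check: Δ ∝ 4a³ + 27b² = 4·5³ + 27·1² = 4·125 + 27·1 ≡ 7 (mod 13). Nonzero ⇒ E is nonsingular.
For each x ∈ F_13, compute rhs = x³ + 5·x + 1 mod 13, then count y ∈ F_13 with y² ≡ rhs.
  x = 0: rhs = 1, matching y values: 1, 12 (2 points).
  x = 1: rhs = 7, matching y values: none (0 points).
  x = 2: rhs = 6, matching y values: none (0 points).
  x = 3: rhs = 4, matching y values: 2, 11 (2 points).
  x = 4: rhs = 7, matching y values: none (0 points).
  x = 5: rhs = 8, matching y values: none (0 points).
  x = 6: rhs = 0, matching y values: 0 (1 points).
  x = 7: rhs = 2, matching y values: none (0 points).
  x = 8: rhs = 7, matching y values: none (0 points).
  x = 9: rhs = 8, matching y values: none (0 points).
  x = 10: rhs = 11, matching y values: none (0 points).
  x = 11: rhs = 9, matching y values: 3, 10 (2 points).
  x = 12: rhs = 8, matching y values: none (0 points).
Total affine count: 7.
Full point count |E(F_13)| = 7 + 1 = 8.
Hasse bound: |8 − (13+1)| = |-6| = 6 ≤ 2√13 ≈ 7.2111 ✓.


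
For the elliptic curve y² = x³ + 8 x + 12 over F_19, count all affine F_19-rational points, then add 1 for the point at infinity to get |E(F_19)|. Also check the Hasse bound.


Affine points = {(2, 6), (2, 13), (3, 5), (3, 14), (5, 5), (5, 14), (10, 3), (10, 16), (11, 5), (11, 14), (15, 7), (15, 12), (17, 8), (17, 11)}; affine count = 14; |E(F_19)| = 15.

Discriminant check: Δ ∝ 4a³ + 27b² = 4·8³ + 27·12² = 4·512 + 27·144 ≡ 8 (mod 19). Nonzero ⇒ E is nonsingular.
For each x ∈ F_19, compute rhs = x³ + 8·x + 12 mod 19, then count y ∈ F_19 with y² ≡ rhs.
  x = 0: rhs = 12, matching y values: none (0 points).
  x = 1: rhs = 2, matching y values: none (0 points).
  x = 2: rhs = 17, matching y values: 6, 13 (2 points).
  x = 3: rhs = 6, matching y values: 5, 14 (2 points).
  x = 4: rhs = 13, matching y values: none (0 points).
  x = 5: rhs = 6, matching y values: 5, 14 (2 points).
  x = 6: rhs = 10, matching y values: none (0 points).
  x = 7: rhs = 12, matching y values: none (0 points).
  x = 8: rhs = 18, matching y values: none (0 points).
  x = 9: rhs = 15, matching y values: none (0 points).
  x = 10: rhs = 9, matching y values: 3, 16 (2 points).
  x = 11: rhs = 6, matching y values: 5, 14 (2 points).
  x = 12: rhs = 12, matching y values: none (0 points).
  x = 13: rhs = 14, matching y values: none (0 points).
  x = 14: rhs = 18, matching y values: none (0 points).
  x = 15: rhs = 11, matching y values: 7, 12 (2 points).
  x = 16: rhs = 18, matching y values: none (0 points).
  x = 17: rhs = 7, matching y values: 8, 11 (2 points).
  x = 18: rhs = 3, matching y values: none (0 points).
Total affine count: 14.
Full point count |E(F_19)| = 14 + 1 = 15.
Hasse bound: |15 − (19+1)| = |-5| = 5 ≤ 2√19 ≈ 8.7178 ✓.


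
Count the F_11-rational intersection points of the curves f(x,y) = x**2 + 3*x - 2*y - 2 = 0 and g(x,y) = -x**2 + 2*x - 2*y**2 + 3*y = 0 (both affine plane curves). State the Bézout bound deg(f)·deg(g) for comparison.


Common zeros: {(6, 4), (9, 9)}; count = 2; Bézout bound = 4.

deg(f) = 2, deg(g) = 2, so Bézout bound = 4.
Scan x ∈ F_11. For each x, list the y ∈ F_11 with f(x, y) ≡ 0 and those with g(x, y) ≡ 0 (mod 11); the common zeros in that column are the intersection.
  x = 0: f ≡ 0 at y ∈ {10}; g ≡ 0 at y ∈ {0, 7}; common: ∅.
  x = 1: f ≡ 0 at y ∈ {1}; g ≡ 0 at y ∈ ∅; common: ∅.
  x = 2: f ≡ 0 at y ∈ {4}; g ≡ 0 at y ∈ {0, 7}; common: ∅.
  x = 3: f ≡ 0 at y ∈ {8}; g ≡ 0 at y ∈ ∅; common: ∅.
  x = 4: f ≡ 0 at y ∈ {2}; g ≡ 0 at y ∈ {9}; common: ∅.
  x = 5: f ≡ 0 at y ∈ {8}; g ≡ 0 at y ∈ ∅; common: ∅.
  x = 6: f ≡ 0 at y ∈ {4}; g ≡ 0 at y ∈ {3, 4}; common: {4}.
  x = 7: f ≡ 0 at y ∈ {1}; g ≡ 0 at y ∈ {3, 4}; common: ∅.
  x = 8: f ≡ 0 at y ∈ {10}; g ≡ 0 at y ∈ ∅; common: ∅.
  x = 9: f ≡ 0 at y ∈ {9}; g ≡ 0 at y ∈ {9}; common: {9}.
  x = 10: f ≡ 0 at y ∈ {9}; g ≡ 0 at y ∈ ∅; common: ∅.
Collecting: common zeros = {(6, 4), (9, 9)}, so the count is 2.
Comparison with the Bézout bound: 2 ≤ 4 = deg(f)·deg(g), as expected for curves with no common component (the affine F_11-count falls short of the bound because intersections may lie at infinity, over extension fields, or carry multiplicity).


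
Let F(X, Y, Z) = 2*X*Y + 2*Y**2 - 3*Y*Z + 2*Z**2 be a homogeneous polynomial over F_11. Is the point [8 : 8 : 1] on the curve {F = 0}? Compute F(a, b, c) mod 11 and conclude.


F(8,8,1) ≡ 3 (mod 11); P is NOT on the curve.

Evaluate F(8, 8, 1) term-by-term (mod 11).
  2*X*Y ↦ 2·8·8·1 = 128
  2*Y**2 ↦ 2·1·64·1 = 128
  -3*Y*Z ↦ -3·1·8·1 = -24
  2*Z**2 ↦ 2·1·1·1 = 2
Sum: F(8, 8, 1) = (128) + (128) + (-24) + (2) = 234.
Reducing mod 11: 234 ≡ 3 (mod 11).
Since F(a, b, c) ≡ 3 ≠ 0 (mod 11), P does NOT lie on the curve.


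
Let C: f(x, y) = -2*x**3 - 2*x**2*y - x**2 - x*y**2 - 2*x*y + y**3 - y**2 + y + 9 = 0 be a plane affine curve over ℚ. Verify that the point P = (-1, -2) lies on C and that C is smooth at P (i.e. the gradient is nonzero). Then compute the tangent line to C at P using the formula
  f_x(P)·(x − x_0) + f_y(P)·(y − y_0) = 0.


Tangent line at P: -12*x + 13*y + 14 = 0.

Step 1: f(-1, -2) = 0, so P lies on C.
Step 2: partial derivatives
  f_x(x, y) = -6*x**2 - 4*x*y - 2*x - y**2 - 2*y, f_y(x, y) = -2*x**2 - 2*x*y - 2*x + 3*y**2 - 2*y + 1.
  f_x(P) = -12, f_y(P) = 13 (gradient nonzero, so P is smooth).
Step 3: tangent line at P: -12·(x − -1) + 13·(y − -2) = 0.
Expanding: -12*x + 13*y + 14 = 0.


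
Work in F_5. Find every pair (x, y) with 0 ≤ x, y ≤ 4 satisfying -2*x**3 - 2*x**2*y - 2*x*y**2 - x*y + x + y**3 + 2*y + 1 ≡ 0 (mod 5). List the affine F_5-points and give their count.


Affine F_5-points: {(1, 0), (2, 4), (3, 0), (4, 2), (4, 3)}; count = 5.

For each of the 25 pairs (x, y) ∈ F_5², evaluate f(x, y) mod 5. Record the zeros.
  x = 0: [0↦1, 1↦4, 2↦3, 3↦4, 4↦3]  zeros at y ∈ ∅
  x = 1: [0↦0, 1↦3, 2↦3, 3↦1, 4↦3]  zeros at y ∈ {0}
  x = 2: [0↦2, 1↦1, 2↦3, 3↦4, 4↦0]  zeros at y ∈ {4}
  x = 3: [0↦0, 1↦1, 2↦1, 3↦1, 4↦2]  zeros at y ∈ {0}
  x = 4: [0↦2, 1↦1, 2↦0, 3↦0, 4↦2]  zeros at y ∈ {2, 3}
Collecting zeros: affine points = {(1, 0), (2, 4), (3, 0), (4, 2), (4, 3)}.
Total count |C(F_5)_aff| = 5.


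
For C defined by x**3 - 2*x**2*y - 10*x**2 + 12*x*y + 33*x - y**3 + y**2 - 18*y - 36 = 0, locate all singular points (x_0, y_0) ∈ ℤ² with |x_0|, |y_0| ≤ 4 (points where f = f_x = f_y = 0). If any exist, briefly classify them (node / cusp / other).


Singular points: {(3, 0)}; classification: node.

Compute partial derivatives:
  f_x = 3*x**2 - 4*x*y - 20*x + 12*y + 33.
  f_y = -2*x**2 + 12*x - 3*y**2 + 2*y - 18.
Scan x_0 ∈ {−4, ..., 4}. For each x_0, f_y(x_0, y) is a polynomial in y; find its integer roots y ∈ {−4, ..., 4}, then test f_x and f at those candidates.
  x = -4: f_y(-4, y) = -3*y**2 + 2*y - 98; no integer root y with |y| ≤ 4.
  x = -3: f_y(-3, y) = -3*y**2 + 2*y - 72; no integer root y with |y| ≤ 4.
  x = -2: f_y(-2, y) = -3*y**2 + 2*y - 50; no integer root y with |y| ≤ 4.
  x = -1: f_y(-1, y) = -3*y**2 + 2*y - 32; no integer root y with |y| ≤ 4.
  x = 0: f_y(0, y) = -3*y**2 + 2*y - 18; no integer root y with |y| ≤ 4.
  x = 1: f_y(1, y) = -3*y**2 + 2*y - 8; no integer root y with |y| ≤ 4.
  x = 2: f_y(2, y) = -3*y**2 + 2*y - 2; no integer root y with |y| ≤ 4.
  x = 3: f_y(3, y) = -3*y**2 + 2*y; vanishes at y ∈ {0}. (3, 0): f_x = 0, f = 0 — SINGULAR.
  x = 4: f_y(4, y) = -3*y**2 + 2*y - 2; no integer root y with |y| ≤ 4.
Only singular point on the grid: (3, 0).
Classify: substitute x = 3 + u, y = 0 + v and expand: f = u**3 - 2*u**2*v - u**2 - v**3 + v**2.
No constant or linear terms (consistent with a singular point). Quadratic part: -u**2 + v**2. Cubic part: u**3 - 2*u**2*v - v**3.
The quadratic part v**2 - u**2 = (v − u)(v + u) splits into two distinct linear factors, so there are two distinct tangent lines y − 0 = ±(x − 3) — this is a node (ordinary double point).
Classification: node.


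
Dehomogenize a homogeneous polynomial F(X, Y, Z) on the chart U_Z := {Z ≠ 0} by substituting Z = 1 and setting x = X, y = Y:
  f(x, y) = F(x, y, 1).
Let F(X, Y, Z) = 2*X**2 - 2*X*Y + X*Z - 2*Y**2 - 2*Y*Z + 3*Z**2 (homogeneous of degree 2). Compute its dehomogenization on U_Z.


f(x, y) = 2*x**2 - 2*x*y + x - 2*y**2 - 2*y + 3

On U_Z we set Z = 1. Each monomial c·X^i·Y^j·Z^k in F becomes c·x^i·y^j·1^k = c·x^i·y^j.
Substituting Z = 1: F(X, Y, 1) = 2*x**2 - 2*x*y + x - 2*y**2 - 2*y + 3.
Note: deg(f) ≤ deg(F) = 2; strict inequality happens when F is divisible by Z (lost terms).


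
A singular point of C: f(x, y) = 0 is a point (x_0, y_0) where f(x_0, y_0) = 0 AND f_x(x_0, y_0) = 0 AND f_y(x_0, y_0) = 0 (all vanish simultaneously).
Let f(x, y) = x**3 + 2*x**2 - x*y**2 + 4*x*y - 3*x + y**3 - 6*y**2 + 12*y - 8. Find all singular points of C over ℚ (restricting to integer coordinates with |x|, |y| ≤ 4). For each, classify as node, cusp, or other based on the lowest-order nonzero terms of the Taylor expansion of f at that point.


Singular points: {(-1, 2)}; classification: node.

Compute partial derivatives:
  f_x = 3*x**2 + 4*x - y**2 + 4*y - 3.
  f_y = -2*x*y + 4*x + 3*y**2 - 12*y + 12.
Scan x_0 ∈ {−4, ..., 4}. For each x_0, f_y(x_0, y) is a polynomial in y; find its integer roots y ∈ {−4, ..., 4}, then test f_x and f at those candidates.
  x = -4: f_y(-4, y) = 3*y**2 - 4*y - 4; vanishes at y ∈ {2}. (-4, 2): f_x = 33 ≠ 0.
  x = -3: f_y(-3, y) = 3*y**2 - 6*y; vanishes at y ∈ {0, 2}. (-3, 0): f_x = 12 ≠ 0; (-3, 2): f_x = 16 ≠ 0.
  x = -2: f_y(-2, y) = 3*y**2 - 8*y + 4; vanishes at y ∈ {2}. (-2, 2): f_x = 5 ≠ 0.
  x = -1: f_y(-1, y) = 3*y**2 - 10*y + 8; vanishes at y ∈ {2}. (-1, 2): f_x = 0, f = 0 — SINGULAR.
  x = 0: f_y(0, y) = 3*y**2 - 12*y + 12; vanishes at y ∈ {2}. (0, 2): f_x = 1 ≠ 0.
  x = 1: f_y(1, y) = 3*y**2 - 14*y + 16; vanishes at y ∈ {2}. (1, 2): f_x = 8 ≠ 0.
  x = 2: f_y(2, y) = 3*y**2 - 16*y + 20; vanishes at y ∈ {2}. (2, 2): f_x = 21 ≠ 0.
  x = 3: f_y(3, y) = 3*y**2 - 18*y + 24; vanishes at y ∈ {2, 4}. (3, 2): f_x = 40 ≠ 0; (3, 4): f_x = 36 ≠ 0.
  x = 4: f_y(4, y) = 3*y**2 - 20*y + 28; vanishes at y ∈ {2}. (4, 2): f_x = 65 ≠ 0.
Only singular point on the grid: (-1, 2).
Classify: substitute x = -1 + u, y = 2 + v and expand: f = u**3 - u**2 - u*v**2 + v**3 + v**2.
No constant or linear terms (consistent with a singular point). Quadratic part: -u**2 + v**2. Cubic part: u**3 - u*v**2 + v**3.
The quadratic part v**2 - u**2 = (v − u)(v + u) splits into two distinct linear factors, so there are two distinct tangent lines y − 2 = ±(x − -1) — this is a node (ordinary double point).
Classification: node.


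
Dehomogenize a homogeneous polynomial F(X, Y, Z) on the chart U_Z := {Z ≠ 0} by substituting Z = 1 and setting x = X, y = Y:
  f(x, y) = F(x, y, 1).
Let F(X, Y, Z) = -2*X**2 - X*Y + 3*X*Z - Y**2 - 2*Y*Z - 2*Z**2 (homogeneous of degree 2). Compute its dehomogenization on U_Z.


f(x, y) = -2*x**2 - x*y + 3*x - y**2 - 2*y - 2

On U_Z we set Z = 1. Each monomial c·X^i·Y^j·Z^k in F becomes c·x^i·y^j·1^k = c·x^i·y^j.
Substituting Z = 1: F(X, Y, 1) = -2*x**2 - x*y + 3*x - y**2 - 2*y - 2.
Note: deg(f) ≤ deg(F) = 2; strict inequality happens when F is divisible by Z (lost terms).


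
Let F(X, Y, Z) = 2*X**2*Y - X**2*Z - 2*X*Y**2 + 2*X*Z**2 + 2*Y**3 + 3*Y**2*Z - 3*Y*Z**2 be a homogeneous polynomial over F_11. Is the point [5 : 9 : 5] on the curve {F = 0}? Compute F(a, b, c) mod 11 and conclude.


F(5,9,5) ≡ 3 (mod 11); P is NOT on the curve.

Evaluate F(5, 9, 5) term-by-term (mod 11).
  2*X**2*Y ↦ 2·25·9·1 = 450
  -X**2*Z ↦ -1·25·1·5 = -125
  -2*X*Y**2 ↦ -2·5·81·1 = -810
  2*X*Z**2 ↦ 2·5·1·25 = 250
  2*Y**3 ↦ 2·1·729·1 = 1458
  3*Y**2*Z ↦ 3·1·81·5 = 1215
  -3*Y*Z**2 ↦ -3·1·9·25 = -675
Sum: F(5, 9, 5) = (450) + (-125) + (-810) + (250) + (1458) + (1215) + (-675) = 1763.
Reducing mod 11: 1763 ≡ 3 (mod 11).
Since F(a, b, c) ≡ 3 ≠ 0 (mod 11), P does NOT lie on the curve.


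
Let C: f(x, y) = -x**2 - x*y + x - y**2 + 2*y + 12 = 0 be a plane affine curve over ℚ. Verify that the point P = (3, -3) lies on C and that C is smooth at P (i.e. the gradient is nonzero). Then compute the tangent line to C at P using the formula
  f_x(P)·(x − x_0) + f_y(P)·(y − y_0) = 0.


Tangent line at P: -2*x + 5*y + 21 = 0.

Step 1: f(3, -3) = 0, so P lies on C.
Step 2: partial derivatives
  f_x(x, y) = -2*x - y + 1, f_y(x, y) = -x - 2*y + 2.
  f_x(P) = -2, f_y(P) = 5 (gradient nonzero, so P is smooth).
Step 3: tangent line at P: -2·(x − 3) + 5·(y − -3) = 0.
Expanding: -2*x + 5*y + 21 = 0.


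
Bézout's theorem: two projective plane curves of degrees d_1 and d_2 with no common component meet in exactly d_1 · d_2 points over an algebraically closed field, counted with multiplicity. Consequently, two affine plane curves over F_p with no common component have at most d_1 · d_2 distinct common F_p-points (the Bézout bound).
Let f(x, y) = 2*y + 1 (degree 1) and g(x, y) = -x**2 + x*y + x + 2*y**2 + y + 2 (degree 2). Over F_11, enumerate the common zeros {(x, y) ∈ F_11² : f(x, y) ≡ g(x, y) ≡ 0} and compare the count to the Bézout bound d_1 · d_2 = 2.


Common zeros: {(3, 5)}; count = 1; Bézout bound = 2.

deg(f) = 1, deg(g) = 2, so Bézout bound = 2.
Scan x ∈ F_11. For each x, list the y ∈ F_11 with f(x, y) ≡ 0 and those with g(x, y) ≡ 0 (mod 11); the common zeros in that column are the intersection.
  x = 0: f ≡ 0 at y ∈ {5}; g ≡ 0 at y ∈ ∅; common: ∅.
  x = 1: f ≡ 0 at y ∈ {5}; g ≡ 0 at y ∈ ∅; common: ∅.
  x = 2: f ≡ 0 at y ∈ {5}; g ≡ 0 at y ∈ {0, 4}; common: ∅.
  x = 3: f ≡ 0 at y ∈ {5}; g ≡ 0 at y ∈ {4, 5}; common: {5}.
  x = 4: f ≡ 0 at y ∈ {5}; g ≡ 0 at y ∈ ∅; common: ∅.
  x = 5: f ≡ 0 at y ∈ {5}; g ≡ 0 at y ∈ {9, 10}; common: ∅.
  x = 6: f ≡ 0 at y ∈ {5}; g ≡ 0 at y ∈ {3, 10}; common: ∅.
  x = 7: f ≡ 0 at y ∈ {5}; g ≡ 0 at y ∈ ∅; common: ∅.
  x = 8: f ≡ 0 at y ∈ {5}; g ≡ 0 at y ∈ ∅; common: ∅.
  x = 9: f ≡ 0 at y ∈ {5}; g ≡ 0 at y ∈ {3}; common: ∅.
  x = 10: f ≡ 0 at y ∈ {5}; g ≡ 0 at y ∈ {0}; common: ∅.
Collecting: common zeros = {(3, 5)}, so the count is 1.
Comparison with the Bézout bound: 1 ≤ 2 = deg(f)·deg(g), as expected for curves with no common component (the affine F_11-count falls short of the bound because intersections may lie at infinity, over extension fields, or carry multiplicity).


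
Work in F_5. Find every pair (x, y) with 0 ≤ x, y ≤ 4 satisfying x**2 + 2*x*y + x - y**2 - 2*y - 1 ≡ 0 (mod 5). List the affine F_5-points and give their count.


Affine F_5-points: {(0, 4), (1, 1), (1, 4), (2, 0), (2, 2), (3, 2)}; count = 6.

For each of the 25 pairs (x, y) ∈ F_5², evaluate f(x, y) mod 5. Record the zeros.
  x = 0: [0↦4, 1↦1, 2↦1, 3↦4, 4↦0]  zeros at y ∈ {4}
  x = 1: [0↦1, 1↦0, 2↦2, 3↦2, 4↦0]  zeros at y ∈ {1, 4}
  x = 2: [0↦0, 1↦1, 2↦0, 3↦2, 4↦2]  zeros at y ∈ {0, 2}
  x = 3: [0↦1, 1↦4, 2↦0, 3↦4, 4↦1]  zeros at y ∈ {2}
  x = 4: [0↦4, 1↦4, 2↦2, 3↦3, 4↦2]  zeros at y ∈ ∅
Collecting zeros: affine points = {(0, 4), (1, 1), (1, 4), (2, 0), (2, 2), (3, 2)}.
Total count |C(F_5)_aff| = 6.


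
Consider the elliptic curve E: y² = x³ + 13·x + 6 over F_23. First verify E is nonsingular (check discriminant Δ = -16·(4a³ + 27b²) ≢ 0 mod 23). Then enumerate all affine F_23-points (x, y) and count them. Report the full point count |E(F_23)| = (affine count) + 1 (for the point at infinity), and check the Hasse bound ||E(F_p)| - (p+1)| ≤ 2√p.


Affine points = {(0, 11), (0, 12), (3, 7), (3, 16), (5, 9), (5, 14), (6, 1), (6, 22), (7, 7), (7, 16), (8, 1), (8, 22), (9, 1), (9, 22), (10, 3), (10, 20), (11, 10), (11, 13), (12, 2), (12, 21), (13, 7), (13, 16), (16, 3), (16, 20), (18, 0), (20, 3), (20, 20), (21, 8), (21, 15)}; affine count = 29; |E(F_23)| = 30.

Discriminant check: Δ ∝ 4a³ + 27b² = 4·13³ + 27·6² = 4·2197 + 27·36 ≡ 8 (mod 23). Nonzero ⇒ E is nonsingular.
For each x ∈ F_23, compute rhs = x³ + 13·x + 6 mod 23, then count y ∈ F_23 with y² ≡ rhs.
  x = 0: rhs = 6, matching y values: 11, 12 (2 points).
  x = 1: rhs = 20, matching y values: none (0 points).
  x = 2: rhs = 17, matching y values: none (0 points).
  x = 3: rhs = 3, matching y values: 7, 16 (2 points).
  x = 4: rhs = 7, matching y values: none (0 points).
  x = 5: rhs = 12, matching y values: 9, 14 (2 points).
  x = 6: rhs = 1, matching y values: 1, 22 (2 points).
  x = 7: rhs = 3, matching y values: 7, 16 (2 points).
  x = 8: rhs = 1, matching y values: 1, 22 (2 points).
  x = 9: rhs = 1, matching y values: 1, 22 (2 points).
  x = 10: rhs = 9, matching y values: 3, 20 (2 points).
  x = 11: rhs = 8, matching y values: 10, 13 (2 points).
  x = 12: rhs = 4, matching y values: 2, 21 (2 points).
  x = 13: rhs = 3, matching y values: 7, 16 (2 points).
  x = 14: rhs = 11, matching y values: none (0 points).
  x = 15: rhs = 11, matching y values: none (0 points).
  x = 16: rhs = 9, matching y values: 3, 20 (2 points).
  x = 17: rhs = 11, matching y values: none (0 points).
  x = 18: rhs = 0, matching y values: 0 (1 points).
  x = 19: rhs = 5, matching y values: none (0 points).
  x = 20: rhs = 9, matching y values: 3, 20 (2 points).
  x = 21: rhs = 18, matching y values: 8, 15 (2 points).
  x = 22: rhs = 15, matching y values: none (0 points).
Total affine count: 29.
Full point count |E(F_23)| = 29 + 1 = 30.
Hasse bound: |30 − (23+1)| = |6| = 6 ≤ 2√23 ≈ 9.5917 ✓.


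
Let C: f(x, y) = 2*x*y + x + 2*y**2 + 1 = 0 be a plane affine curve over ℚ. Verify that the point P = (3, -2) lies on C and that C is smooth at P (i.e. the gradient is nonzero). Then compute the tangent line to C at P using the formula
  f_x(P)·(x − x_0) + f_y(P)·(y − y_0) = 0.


Tangent line at P: -3*x - 2*y + 5 = 0.

Step 1: f(3, -2) = 0, so P lies on C.
Step 2: partial derivatives
  f_x(x, y) = 2*y + 1, f_y(x, y) = 2*x + 4*y.
  f_x(P) = -3, f_y(P) = -2 (gradient nonzero, so P is smooth).
Step 3: tangent line at P: -3·(x − 3) + -2·(y − -2) = 0.
Expanding: -3*x - 2*y + 5 = 0.


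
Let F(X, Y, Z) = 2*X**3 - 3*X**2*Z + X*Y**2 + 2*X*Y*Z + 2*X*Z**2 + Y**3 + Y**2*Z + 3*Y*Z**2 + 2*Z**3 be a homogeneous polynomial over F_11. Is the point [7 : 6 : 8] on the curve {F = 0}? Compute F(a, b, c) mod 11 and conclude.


F(7,6,8) ≡ 6 (mod 11); P is NOT on the curve.

Evaluate F(7, 6, 8) term-by-term (mod 11).
  2*X**3 ↦ 2·343·1·1 = 686
  -3*X**2*Z ↦ -3·49·1·8 = -1176
  X*Y**2 ↦ 1·7·36·1 = 252
  2*X*Y*Z ↦ 2·7·6·8 = 672
  2*X*Z**2 ↦ 2·7·1·64 = 896
  Y**3 ↦ 1·1·216·1 = 216
  Y**2*Z ↦ 1·1·36·8 = 288
  3*Y*Z**2 ↦ 3·1·6·64 = 1152
  2*Z**3 ↦ 2·1·1·512 = 1024
Sum: F(7, 6, 8) = (686) + (-1176) + (252) + (672) + (896) + (216) + (288) + (1152) + (1024) = 4010.
Reducing mod 11: 4010 ≡ 6 (mod 11).
Since F(a, b, c) ≡ 6 ≠ 0 (mod 11), P does NOT lie on the curve.


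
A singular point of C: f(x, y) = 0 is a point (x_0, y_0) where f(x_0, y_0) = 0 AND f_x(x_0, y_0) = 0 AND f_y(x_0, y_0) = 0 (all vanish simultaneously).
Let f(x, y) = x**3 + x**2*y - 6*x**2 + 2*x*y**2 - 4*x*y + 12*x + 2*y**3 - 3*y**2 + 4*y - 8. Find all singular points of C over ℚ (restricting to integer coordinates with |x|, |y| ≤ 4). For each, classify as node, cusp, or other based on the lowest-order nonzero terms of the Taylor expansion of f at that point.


Singular points: {(2, 0)}; classification: cusp.

Compute partial derivatives:
  f_x = 3*x**2 + 2*x*y - 12*x + 2*y**2 - 4*y + 12.
  f_y = x**2 + 4*x*y - 4*x + 6*y**2 - 6*y + 4.
Scan x_0 ∈ {−4, ..., 4}. For each x_0, f_y(x_0, y) is a polynomial in y; find its integer roots y ∈ {−4, ..., 4}, then test f_x and f at those candidates.
  x = -4: f_y(-4, y) = 6*y**2 - 22*y + 36; no integer root y with |y| ≤ 4.
  x = -3: f_y(-3, y) = 6*y**2 - 18*y + 25; no integer root y with |y| ≤ 4.
  x = -2: f_y(-2, y) = 6*y**2 - 14*y + 16; no integer root y with |y| ≤ 4.
  x = -1: f_y(-1, y) = 6*y**2 - 10*y + 9; no integer root y with |y| ≤ 4.
  x = 0: f_y(0, y) = 6*y**2 - 6*y + 4; no integer root y with |y| ≤ 4.
  x = 1: f_y(1, y) = 6*y**2 - 2*y + 1; no integer root y with |y| ≤ 4.
  x = 2: f_y(2, y) = 6*y**2 + 2*y; vanishes at y ∈ {0}. (2, 0): f_x = 0, f = 0 — SINGULAR.
  x = 3: f_y(3, y) = 6*y**2 + 6*y + 1; no integer root y with |y| ≤ 4.
  x = 4: f_y(4, y) = 6*y**2 + 10*y + 4; vanishes at y ∈ {-1}. (4, -1): f_x = 10 ≠ 0.
Only singular point on the grid: (2, 0).
Classify: substitute x = 2 + u, y = 0 + v and expand: f = u**3 + u**2*v + 2*u*v**2 + 2*v**3 + v**2.
No constant or linear terms (consistent with a singular point). Quadratic part: v**2. Cubic part: u**3 + u**2*v + 2*u*v**2 + 2*v**3.
The quadratic part v**2 is a perfect square, so there is a single (double) tangent line v = 0, i.e. y = 0. Restricting the cubic part to that line (v = 0) leaves u**3 ≠ 0, so f is not divisible by v and the branch is v² ≈ -u**3 to lowest order — this is a cusp.
Classification: cusp.


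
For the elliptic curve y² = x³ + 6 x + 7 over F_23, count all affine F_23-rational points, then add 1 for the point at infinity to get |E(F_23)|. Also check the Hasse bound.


Affine points = {(2, 2), (2, 21), (3, 11), (3, 12), (4, 7), (4, 16), (5, 1), (5, 22), (6, 11), (6, 12), (7, 1), (7, 22), (9, 10), (9, 13), (10, 3), (10, 20), (11, 1), (11, 22), (12, 6), (12, 17), (14, 11), (14, 12), (16, 6), (16, 17), (17, 10), (17, 13), (18, 6), (18, 17), (20, 10), (20, 13), (22, 0)}; affine count = 31; |E(F_23)| = 32.

Discriminant check: Δ ∝ 4a³ + 27b² = 4·6³ + 27·7² = 4·216 + 27·49 ≡ 2 (mod 23). Nonzero ⇒ E is nonsingular.
For each x ∈ F_23, compute rhs = x³ + 6·x + 7 mod 23, then count y ∈ F_23 with y² ≡ rhs.
  x = 0: rhs = 7, matching y values: none (0 points).
  x = 1: rhs = 14, matching y values: none (0 points).
  x = 2: rhs = 4, matching y values: 2, 21 (2 points).
  x = 3: rhs = 6, matching y values: 11, 12 (2 points).
  x = 4: rhs = 3, matching y values: 7, 16 (2 points).
  x = 5: rhs = 1, matching y values: 1, 22 (2 points).
  x = 6: rhs = 6, matching y values: 11, 12 (2 points).
  x = 7: rhs = 1, matching y values: 1, 22 (2 points).
  x = 8: rhs = 15, matching y values: none (0 points).
  x = 9: rhs = 8, matching y values: 10, 13 (2 points).
  x = 10: rhs = 9, matching y values: 3, 20 (2 points).
  x = 11: rhs = 1, matching y values: 1, 22 (2 points).
  x = 12: rhs = 13, matching y values: 6, 17 (2 points).
  x = 13: rhs = 5, matching y values: none (0 points).
  x = 14: rhs = 6, matching y values: 11, 12 (2 points).
  x = 15: rhs = 22, matching y values: none (0 points).
  x = 16: rhs = 13, matching y values: 6, 17 (2 points).
  x = 17: rhs = 8, matching y values: 10, 13 (2 points).
  x = 18: rhs = 13, matching y values: 6, 17 (2 points).
  x = 19: rhs = 11, matching y values: none (0 points).
  x = 20: rhs = 8, matching y values: 10, 13 (2 points).
  x = 21: rhs = 10, matching y values: none (0 points).
  x = 22: rhs = 0, matching y values: 0 (1 points).
Total affine count: 31.
Full point count |E(F_23)| = 31 + 1 = 32.
Hasse bound: |32 − (23+1)| = |8| = 8 ≤ 2√23 ≈ 9.5917 ✓.


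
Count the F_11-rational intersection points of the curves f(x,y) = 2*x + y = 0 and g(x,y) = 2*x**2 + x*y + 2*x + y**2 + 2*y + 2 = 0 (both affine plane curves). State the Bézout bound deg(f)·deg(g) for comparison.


Common zeros: {(8, 6), (9, 4)}; count = 2; Bézout bound = 2.

deg(f) = 1, deg(g) = 2, so Bézout bound = 2.
Scan x ∈ F_11. For each x, list the y ∈ F_11 with f(x, y) ≡ 0 and those with g(x, y) ≡ 0 (mod 11); the common zeros in that column are the intersection.
  x = 0: f ≡ 0 at y ∈ {0}; g ≡ 0 at y ∈ ∅; common: ∅.
  x = 1: f ≡ 0 at y ∈ {9}; g ≡ 0 at y ∈ ∅; common: ∅.
  x = 2: f ≡ 0 at y ∈ {7}; g ≡ 0 at y ∈ {8, 10}; common: ∅.
  x = 3: f ≡ 0 at y ∈ {5}; g ≡ 0 at y ∈ {7, 10}; common: ∅.
  x = 4: f ≡ 0 at y ∈ {3}; g ≡ 0 at y ∈ {8}; common: ∅.
  x = 5: f ≡ 0 at y ∈ {1}; g ≡ 0 at y ∈ ∅; common: ∅.
  x = 6: f ≡ 0 at y ∈ {10}; g ≡ 0 at y ∈ ∅; common: ∅.
  x = 7: f ≡ 0 at y ∈ {8}; g ≡ 0 at y ∈ ∅; common: ∅.
  x = 8: f ≡ 0 at y ∈ {6}; g ≡ 0 at y ∈ {6}; common: {6}.
  x = 9: f ≡ 0 at y ∈ {4}; g ≡ 0 at y ∈ {4, 7}; common: {4}.
  x = 10: f ≡ 0 at y ∈ {2}; g ≡ 0 at y ∈ {4, 6}; common: ∅.
Collecting: common zeros = {(8, 6), (9, 4)}, so the count is 2.
Comparison with the Bézout bound: 2 ≤ 2 = deg(f)·deg(g), as expected for curves with no common component (the bound is attained).


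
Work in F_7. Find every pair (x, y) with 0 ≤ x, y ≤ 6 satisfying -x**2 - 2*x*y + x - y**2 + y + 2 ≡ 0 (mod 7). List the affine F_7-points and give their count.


Affine F_7-points: {(0, 2), (0, 6), (1, 1), (1, 5), (2, 0), (2, 4), (3, 3), (3, 6), (4, 2), (4, 5), (5, 1), (5, 4), (6, 0), (6, 3)}; count = 14.

For each of the 49 pairs (x, y) ∈ F_7², evaluate f(x, y) mod 7. Record the zeros.
  x = 0: [0↦2, 1↦2, 2↦0, 3↦3, 4↦4, 5↦3, 6↦0]  zeros at y ∈ {2, 6}
  x = 1: [0↦2, 1↦0, 2↦3, 3↦4, 4↦3, 5↦0, 6↦2]  zeros at y ∈ {1, 5}
  x = 2: [0↦0, 1↦3, 2↦4, 3↦3, 4↦0, 5↦2, 6↦2]  zeros at y ∈ {0, 4}
  x = 3: [0↦3, 1↦4, 2↦3, 3↦0, 4↦2, 5↦2, 6↦0]  zeros at y ∈ {3, 6}
  x = 4: [0↦4, 1↦3, 2↦0, 3↦2, 4↦2, 5↦0, 6↦3]  zeros at y ∈ {2, 5}
  x = 5: [0↦3, 1↦0, 2↦2, 3↦2, 4↦0, 5↦3, 6↦4]  zeros at y ∈ {1, 4}
  x = 6: [0↦0, 1↦2, 2↦2, 3↦0, 4↦3, 5↦4, 6↦3]  zeros at y ∈ {0, 3}
Collecting zeros: affine points = {(0, 2), (0, 6), (1, 1), (1, 5), (2, 0), (2, 4), (3, 3), (3, 6), (4, 2), (4, 5), (5, 1), (5, 4), (6, 0), (6, 3)}.
Total count |C(F_7)_aff| = 14.


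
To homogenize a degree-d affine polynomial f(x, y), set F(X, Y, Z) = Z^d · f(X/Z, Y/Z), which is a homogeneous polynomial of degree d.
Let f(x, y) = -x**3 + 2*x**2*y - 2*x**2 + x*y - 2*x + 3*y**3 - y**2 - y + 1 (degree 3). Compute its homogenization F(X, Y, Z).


F(X, Y, Z) = -X**3 + 2*X**2*Y - 2*X**2*Z + X*Y*Z - 2*X*Z**2 + 3*Y**3 - Y**2*Z - Y*Z**2 + Z**3

deg(f) = 3.
Substitute x = X/Z, y = Y/Z into f, then multiply by Z^3.
  monomial -1·x^3·y^0 ↦ -1·X^3·Y^0·Z^0.
  monomial 2·x^2·y^1 ↦ 2·X^2·Y^1·Z^0.
  monomial -2·x^2·y^0 ↦ -2·X^2·Y^0·Z^1.
  monomial 1·x^1·y^1 ↦ 1·X^1·Y^1·Z^1.
  monomial -2·x^1·y^0 ↦ -2·X^1·Y^0·Z^2.
  monomial 3·x^0·y^3 ↦ 3·X^0·Y^3·Z^0.
  monomial -1·x^0·y^2 ↦ -1·X^0·Y^2·Z^1.
  monomial -1·x^0·y^1 ↦ -1·X^0·Y^1·Z^2.
  monomial 1·x^0·y^0 ↦ 1·X^0·Y^0·Z^3.
Collecting: F(X, Y, Z) = -X**3 + 2*X**2*Y - 2*X**2*Z + X*Y*Z - 2*X*Z**2 + 3*Y**3 - Y**2*Z - Y*Z**2 + Z**3.


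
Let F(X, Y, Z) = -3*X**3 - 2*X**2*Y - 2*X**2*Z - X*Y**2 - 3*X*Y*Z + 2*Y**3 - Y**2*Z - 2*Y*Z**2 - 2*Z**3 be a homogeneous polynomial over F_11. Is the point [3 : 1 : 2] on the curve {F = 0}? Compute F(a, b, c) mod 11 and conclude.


F(3,1,2) ≡ 7 (mod 11); P is NOT on the curve.

Evaluate F(3, 1, 2) term-by-term (mod 11).
  -3*X**3 ↦ -3·27·1·1 = -81
  -2*X**2*Y ↦ -2·9·1·1 = -18
  -2*X**2*Z ↦ -2·9·1·2 = -36
  -X*Y**2 ↦ -1·3·1·1 = -3
  -3*X*Y*Z ↦ -3·3·1·2 = -18
  2*Y**3 ↦ 2·1·1·1 = 2
  -Y**2*Z ↦ -1·1·1·2 = -2
  -2*Y*Z**2 ↦ -2·1·1·4 = -8
  -2*Z**3 ↦ -2·1·1·8 = -16
Sum: F(3, 1, 2) = (-81) + (-18) + (-36) + (-3) + (-18) + (2) + (-2) + (-8) + (-16) = -180.
Reducing mod 11: -180 ≡ 7 (mod 11).
Since F(a, b, c) ≡ 7 ≠ 0 (mod 11), P does NOT lie on the curve.


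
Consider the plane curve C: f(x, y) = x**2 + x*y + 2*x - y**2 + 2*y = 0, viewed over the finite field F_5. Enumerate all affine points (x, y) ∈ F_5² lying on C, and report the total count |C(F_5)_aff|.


Affine F_5-points: {(0, 0), (0, 2), (1, 1), (1, 2), (3, 0)}; count = 5.

For each of the 25 pairs (x, y) ∈ F_5², evaluate f(x, y) mod 5. Record the zeros.
  x = 0: [0↦0, 1↦1, 2↦0, 3↦2, 4↦2]  zeros at y ∈ {0, 2}
  x = 1: [0↦3, 1↦0, 2↦0, 3↦3, 4↦4]  zeros at y ∈ {1, 2}
  x = 2: [0↦3, 1↦1, 2↦2, 3↦1, 4↦3]  zeros at y ∈ ∅
  x = 3: [0↦0, 1↦4, 2↦1, 3↦1, 4↦4]  zeros at y ∈ {0}
  x = 4: [0↦4, 1↦4, 2↦2, 3↦3, 4↦2]  zeros at y ∈ ∅
Collecting zeros: affine points = {(0, 0), (0, 2), (1, 1), (1, 2), (3, 0)}.
Total count |C(F_5)_aff| = 5.


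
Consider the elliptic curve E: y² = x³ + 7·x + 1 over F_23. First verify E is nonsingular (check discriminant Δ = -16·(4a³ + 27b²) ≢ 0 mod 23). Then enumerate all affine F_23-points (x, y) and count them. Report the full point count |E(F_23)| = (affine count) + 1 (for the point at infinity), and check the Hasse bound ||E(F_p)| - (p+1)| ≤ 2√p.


Affine points = {(0, 1), (0, 22), (1, 3), (1, 20), (2, 0), (3, 7), (3, 16), (4, 1), (4, 22), (5, 0), (6, 11), (6, 12), (7, 5), (7, 18), (10, 6), (10, 17), (11, 11), (11, 12), (13, 9), (13, 14), (15, 10), (15, 13), (16, 0), (18, 5), (18, 18), (19, 1), (19, 22), (21, 5), (21, 18), (22, 4), (22, 19)}; affine count = 31; |E(F_23)| = 32.

Discriminant check: Δ ∝ 4a³ + 27b² = 4·7³ + 27·1² = 4·343 + 27·1 ≡ 19 (mod 23). Nonzero ⇒ E is nonsingular.
For each x ∈ F_23, compute rhs = x³ + 7·x + 1 mod 23, then count y ∈ F_23 with y² ≡ rhs.
  x = 0: rhs = 1, matching y values: 1, 22 (2 points).
  x = 1: rhs = 9, matching y values: 3, 20 (2 points).
  x = 2: rhs = 0, matching y values: 0 (1 points).
  x = 3: rhs = 3, matching y values: 7, 16 (2 points).
  x = 4: rhs = 1, matching y values: 1, 22 (2 points).
  x = 5: rhs = 0, matching y values: 0 (1 points).
  x = 6: rhs = 6, matching y values: 11, 12 (2 points).
  x = 7: rhs = 2, matching y values: 5, 18 (2 points).
  x = 8: rhs = 17, matching y values: none (0 points).
  x = 9: rhs = 11, matching y values: none (0 points).
  x = 10: rhs = 13, matching y values: 6, 17 (2 points).
  x = 11: rhs = 6, matching y values: 11, 12 (2 points).
  x = 12: rhs = 19, matching y values: none (0 points).
  x = 13: rhs = 12, matching y values: 9, 14 (2 points).
  x = 14: rhs = 14, matching y values: none (0 points).
  x = 15: rhs = 8, matching y values: 10, 13 (2 points).
  x = 16: rhs = 0, matching y values: 0 (1 points).
  x = 17: rhs = 19, matching y values: none (0 points).
  x = 18: rhs = 2, matching y values: 5, 18 (2 points).
  x = 19: rhs = 1, matching y values: 1, 22 (2 points).
  x = 20: rhs = 22, matching y values: none (0 points).
  x = 21: rhs = 2, matching y values: 5, 18 (2 points).
  x = 22: rhs = 16, matching y values: 4, 19 (2 points).
Total affine count: 31.
Full point count |E(F_23)| = 31 + 1 = 32.
Hasse bound: |32 − (23+1)| = |8| = 8 ≤ 2√23 ≈ 9.5917 ✓.
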